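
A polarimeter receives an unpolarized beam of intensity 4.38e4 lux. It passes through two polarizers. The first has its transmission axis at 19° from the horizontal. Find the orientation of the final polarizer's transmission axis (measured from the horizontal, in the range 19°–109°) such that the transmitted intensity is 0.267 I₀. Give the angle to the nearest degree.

θ ≈ 62°

Unpolarized light through the first polarizer → I₁ = ½ I₀, now polarized at 19°.
Need I₂/I₀ = 0.267, so cos²(θ − 19°) = 0.267 / 0.5 = 0.534.
θ − 19° = arccos(√0.534) = 43.1°, giving θ ≈ 19 + 43.1 = 62.1°.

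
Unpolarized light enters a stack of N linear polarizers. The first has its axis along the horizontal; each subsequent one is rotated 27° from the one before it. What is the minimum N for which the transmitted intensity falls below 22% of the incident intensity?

First polarizer halves the unpolarized light: factor 1/2.
Each further stage multiplies by cos²(27°) = 0.7939.
After N polarizers: T = 0.5·0.7939^(N−1). Require T < 0.22 ⇒ N−1 > ln(0.22/0.5)/ln(0.7939) = 3.56, so N−1 ≥ 4 and N = 5.
Check: N=5 gives T = 0.1986 < 0.22; N=4 gives T = 0.2502.

N = 5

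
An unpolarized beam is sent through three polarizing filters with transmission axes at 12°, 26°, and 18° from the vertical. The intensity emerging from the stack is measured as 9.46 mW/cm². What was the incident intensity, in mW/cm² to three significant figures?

Unpolarized light through the first polarizer → I₁ = ½ I₀, now polarized at 12°.
I₂ = I₁ cos²(26° − 12°) = 0.5 I₀ · cos²(14°) = 0.4707 I₀.
I₃ = I₂ cos²(18° − 26°) = 0.4707 I₀ · cos²(8°) = 0.4616 I₀.
So 9.46 mW/cm² = 0.4616 I₀, giving I₀ = 9.46/0.4616 = 20.49 mW/cm².

I₀ ≈ 20.5 mW/cm²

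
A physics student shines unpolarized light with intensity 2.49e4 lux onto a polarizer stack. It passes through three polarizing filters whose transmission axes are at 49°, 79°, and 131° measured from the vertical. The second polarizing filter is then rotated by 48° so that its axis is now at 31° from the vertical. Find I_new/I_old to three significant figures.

I_new/I_old ≈ 0.0959

Before rotation:
Unpolarized light through the first polarizer → I₁ = ½ I₀, now polarized at 49°.
I₂ = I₁ cos²(79° − 49°) = 0.5 I₀ · cos²(30°) = 0.375 I₀.
I₃ = I₂ cos²(131° − 79°) = 0.375 I₀ · cos²(52°) = 0.1421 I₀.
After rotation:
Unpolarized light through the first polarizer → I₁ = ½ I₀, now polarized at 49°.
I₂ = I₁ cos²(31° − 49°) = 0.5 I₀ · cos²(18°) = 0.4523 I₀.
Angle between axes 2 and 3: 80°. I₃ = 0.4523 I₀ · cos²(80°) = 0.01364 I₀.
Ratio = 0.01364 / 0.1421 = 0.09594.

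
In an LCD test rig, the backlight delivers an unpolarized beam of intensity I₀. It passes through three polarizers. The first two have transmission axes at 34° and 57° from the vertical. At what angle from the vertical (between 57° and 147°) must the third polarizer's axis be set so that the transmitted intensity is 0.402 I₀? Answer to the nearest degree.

θ ≈ 70°

Unpolarized light through the first polarizer → I₁ = ½ I₀, now polarized at 34°.
I₂ = I₁ cos²(57° − 34°) = 0.5 I₀ · cos²(23°) = 0.4237 I₀.
Need I₃/I₀ = 0.402, so cos²(θ − 57°) = 0.402 / 0.4237 = 0.9489.
θ − 57° = arccos(√0.9489) = 13.1°, giving θ ≈ 57 + 13.1 = 70.1°.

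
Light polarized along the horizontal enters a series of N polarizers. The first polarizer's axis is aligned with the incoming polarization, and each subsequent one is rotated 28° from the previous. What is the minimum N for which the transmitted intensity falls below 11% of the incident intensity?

First polarizer is aligned with the polarization: full transmission.
Each further stage multiplies by cos²(28°) = 0.7796.
After N polarizers: T = 0.7796^(N−1). Require T < 0.11 ⇒ N−1 > ln(0.11)/ln(0.7796) = 8.87, so N−1 ≥ 9 and N = 10.
Check: N=10 gives T = 0.1064 < 0.11; N=9 gives T = 0.1364.

N = 10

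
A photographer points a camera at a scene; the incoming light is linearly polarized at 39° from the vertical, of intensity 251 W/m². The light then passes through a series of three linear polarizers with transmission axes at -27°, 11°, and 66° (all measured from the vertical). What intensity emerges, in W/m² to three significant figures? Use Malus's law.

By Malus's law, I₁ = 251 W/m² · cos²(66°) = 41.52 W/m².
I₂ = I₁ · cos²(38°) = 41.52 · 0.621 = 25.78 W/m².
I₃ = I₂ · cos²(55°) = 25.78 · 0.329 = 8.483 W/m².

I ≈ 8.48 W/m²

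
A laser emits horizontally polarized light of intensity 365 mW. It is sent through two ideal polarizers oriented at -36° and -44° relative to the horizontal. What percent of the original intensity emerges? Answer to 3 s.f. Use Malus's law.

By Malus's law, I₁ = 365 mW · cos²(36°) = 238.9 mW.
I₂ = I₁ · cos²(8°) = 238.9 · 0.9806 = 234.3 mW.
That is 64.18% of the incident intensity.

≈ 64.2%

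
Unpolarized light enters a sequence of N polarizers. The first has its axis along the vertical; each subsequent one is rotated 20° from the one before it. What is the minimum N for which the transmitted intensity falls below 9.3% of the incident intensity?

First polarizer halves the unpolarized light: factor 1/2.
Each further stage multiplies by cos²(20°) = 0.883.
After N polarizers: T = 0.5·0.883^(N−1). Require T < 0.093 ⇒ N−1 > ln(0.093/0.5)/ln(0.883) = 13.52, so N−1 ≥ 14 and N = 15.
Check: N=15 gives T = 0.08761 < 0.093; N=14 gives T = 0.09922.

N = 15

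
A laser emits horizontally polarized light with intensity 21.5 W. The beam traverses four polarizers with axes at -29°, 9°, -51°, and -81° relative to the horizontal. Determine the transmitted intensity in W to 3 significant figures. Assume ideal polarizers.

I ≈ 1.91 W

By Malus's law, I₁ = 21.5 W · cos²(29°) = 16.45 W.
I₂ = I₁ · cos²(38°) = 16.45 · 0.621 = 10.21 W.
I₃ = I₂ · cos²(60°) = 10.21 · 0.25 = 2.553 W.
I₄ = I₃ · cos²(30°) = 2.553 · 0.75 = 1.915 W.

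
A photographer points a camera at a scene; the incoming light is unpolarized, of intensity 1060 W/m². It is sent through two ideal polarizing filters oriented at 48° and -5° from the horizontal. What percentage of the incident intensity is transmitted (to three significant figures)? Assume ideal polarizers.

Unpolarized light through the first polarizer → I₁ = 1060 W/m²/2 = 530 W/m², polarized at 48°.
I₂ = I₁ · cos²(53°) = 530 · 0.3622 = 192 W/m².
That is 18.11% of the incident intensity.

≈ 18.1%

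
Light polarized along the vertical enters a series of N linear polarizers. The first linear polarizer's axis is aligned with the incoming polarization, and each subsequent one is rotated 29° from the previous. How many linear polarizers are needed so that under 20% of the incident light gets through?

First polarizer is aligned with the polarization: full transmission.
Each further stage multiplies by cos²(29°) = 0.765.
After N polarizers: T = 0.765^(N−1). Require T < 0.20 ⇒ N−1 > ln(0.20)/ln(0.765) = 6.01, so N−1 ≥ 7 and N = 8.
Check: N=8 gives T = 0.1533 < 0.20; N=7 gives T = 0.2004.

N = 8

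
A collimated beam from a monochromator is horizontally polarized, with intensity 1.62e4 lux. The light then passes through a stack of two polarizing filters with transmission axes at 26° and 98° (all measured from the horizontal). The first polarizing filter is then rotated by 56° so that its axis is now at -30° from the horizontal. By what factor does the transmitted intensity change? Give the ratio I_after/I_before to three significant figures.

Before rotation:
I₁ = I₀ cos²(26° − 0°) = I₀ cos²(26°) = 0.8078 I₀.
I₂ = I₁ cos²(98° − 26°) = 0.8078 I₀ · cos²(72°) = 0.07714 I₀.
After rotation:
I₁ = I₀ cos²(-30° − 0°) = I₀ cos²(30°) = 0.75 I₀.
Angle between axes 1 and 2: 52°. I₂ = 0.75 I₀ · cos²(52°) = 0.2843 I₀.
Ratio = 0.2843 / 0.07714 = 3.685.

I_new/I_old ≈ 3.69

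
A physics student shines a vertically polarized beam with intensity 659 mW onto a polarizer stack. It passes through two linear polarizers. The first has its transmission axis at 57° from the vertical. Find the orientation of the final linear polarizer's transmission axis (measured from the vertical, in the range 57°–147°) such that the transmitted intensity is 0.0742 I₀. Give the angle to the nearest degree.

I₁ = I₀ cos²(57° − 0°) = I₀ cos²(57°) = 0.2966 I₀.
Need I₂/I₀ = 0.0742, so cos²(θ − 57°) = 0.0742 / 0.2966 = 0.2501.
θ − 57° = arccos(√0.2501) = 60.0°, giving θ ≈ 57 + 60.0 = 117.0°.

θ ≈ 117°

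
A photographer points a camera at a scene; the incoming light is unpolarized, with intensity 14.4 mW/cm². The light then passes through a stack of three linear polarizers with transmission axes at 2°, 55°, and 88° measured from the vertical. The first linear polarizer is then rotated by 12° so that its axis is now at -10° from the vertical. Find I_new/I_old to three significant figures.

I_new/I_old ≈ 0.493

Before rotation:
Unpolarized light through the first polarizer → I₁ = ½ I₀, now polarized at 2°.
I₂ = I₁ cos²(55° − 2°) = 0.5 I₀ · cos²(53°) = 0.1811 I₀.
I₃ = I₂ cos²(88° − 55°) = 0.1811 I₀ · cos²(33°) = 0.1274 I₀.
After rotation:
Unpolarized light through the first polarizer → I₁ = ½ I₀, now polarized at -10°.
I₂ = I₁ cos²(55° + 10°) = 0.5 I₀ · cos²(65°) = 0.0893 I₀.
I₃ = I₂ cos²(88° − 55°) = 0.0893 I₀ · cos²(33°) = 0.06281 I₀.
Ratio = 0.06281 / 0.1274 = 0.4931.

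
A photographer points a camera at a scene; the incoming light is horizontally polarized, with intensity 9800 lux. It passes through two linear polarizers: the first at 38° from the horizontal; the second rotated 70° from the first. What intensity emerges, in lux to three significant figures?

By Malus's law, I₁ = 9800 lux · cos²(38°) = 6085 lux.
I₂ = I₁ · cos²(70°) = 6085 · 0.117 = 711.9 lux.

I ≈ 712 lux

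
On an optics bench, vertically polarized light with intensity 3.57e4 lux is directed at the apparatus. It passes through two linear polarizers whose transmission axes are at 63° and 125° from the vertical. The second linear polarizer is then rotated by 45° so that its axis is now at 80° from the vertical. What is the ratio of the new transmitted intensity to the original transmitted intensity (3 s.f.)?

I_new/I_old ≈ 4.15

Before rotation:
I₁ = I₀ cos²(63° − 0°) = I₀ cos²(63°) = 0.2061 I₀.
I₂ = I₁ cos²(125° − 63°) = 0.2061 I₀ · cos²(62°) = 0.04543 I₀.
After rotation:
I₁ = I₀ cos²(63° − 0°) = I₀ cos²(63°) = 0.2061 I₀.
I₂ = I₁ cos²(80° − 63°) = 0.2061 I₀ · cos²(17°) = 0.1885 I₀.
Ratio = 0.1885 / 0.04543 = 4.149.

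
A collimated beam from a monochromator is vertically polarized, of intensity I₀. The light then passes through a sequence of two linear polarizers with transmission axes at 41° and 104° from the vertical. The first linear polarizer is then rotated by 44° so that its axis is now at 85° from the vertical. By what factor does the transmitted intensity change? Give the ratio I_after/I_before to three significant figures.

Before rotation:
I₁ = I₀ cos²(41° − 0°) = I₀ cos²(41°) = 0.5696 I₀.
I₂ = I₁ cos²(104° − 41°) = 0.5696 I₀ · cos²(63°) = 0.1174 I₀.
After rotation:
I₁ = I₀ cos²(85° − 0°) = I₀ cos²(85°) = 0.007596 I₀.
I₂ = I₁ cos²(104° − 85°) = 0.007596 I₀ · cos²(19°) = 0.006791 I₀.
Ratio = 0.006791 / 0.1174 = 0.05785.

I_new/I_old ≈ 0.0578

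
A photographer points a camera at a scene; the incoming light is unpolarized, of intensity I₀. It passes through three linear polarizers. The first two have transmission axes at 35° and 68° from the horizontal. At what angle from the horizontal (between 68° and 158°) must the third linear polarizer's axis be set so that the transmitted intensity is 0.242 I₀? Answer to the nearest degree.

Unpolarized light through the first polarizer → I₁ = ½ I₀, now polarized at 35°.
I₂ = I₁ cos²(68° − 35°) = 0.5 I₀ · cos²(33°) = 0.3517 I₀.
Need I₃/I₀ = 0.242, so cos²(θ − 68°) = 0.242 / 0.3517 = 0.6881.
θ − 68° = arccos(√0.6881) = 33.9°, giving θ ≈ 68 + 33.9 = 101.9°.

θ ≈ 102°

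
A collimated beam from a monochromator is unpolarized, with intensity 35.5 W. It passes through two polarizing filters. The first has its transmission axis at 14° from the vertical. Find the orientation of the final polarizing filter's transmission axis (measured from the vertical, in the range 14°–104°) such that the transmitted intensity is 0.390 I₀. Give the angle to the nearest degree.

Unpolarized light through the first polarizer → I₁ = ½ I₀, now polarized at 14°.
Need I₂/I₀ = 0.39, so cos²(θ − 14°) = 0.39 / 0.5 = 0.78.
θ − 14° = arccos(√0.78) = 28.0°, giving θ ≈ 14 + 28.0 = 42.0°.

θ ≈ 42°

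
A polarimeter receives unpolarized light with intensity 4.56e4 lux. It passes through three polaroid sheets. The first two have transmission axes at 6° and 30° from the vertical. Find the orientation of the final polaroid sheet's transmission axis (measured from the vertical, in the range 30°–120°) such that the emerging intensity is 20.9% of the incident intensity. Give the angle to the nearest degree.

θ ≈ 75°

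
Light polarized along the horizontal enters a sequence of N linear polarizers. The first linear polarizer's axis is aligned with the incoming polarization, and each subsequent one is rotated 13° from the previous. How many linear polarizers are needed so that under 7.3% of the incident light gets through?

N = 52

First polarizer is aligned with the polarization: full transmission.
Each further stage multiplies by cos²(13°) = 0.9494.
After N polarizers: T = 0.9494^(N−1). Require T < 0.073 ⇒ N−1 > ln(0.073)/ln(0.9494) = 50.40, so N−1 ≥ 51 and N = 52.
Check: N=52 gives T = 0.07077 < 0.073; N=51 gives T = 0.07454.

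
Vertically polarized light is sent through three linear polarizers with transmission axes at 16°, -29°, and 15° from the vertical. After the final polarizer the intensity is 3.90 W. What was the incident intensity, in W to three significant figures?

I₁ = I₀ cos²(16° − 0°) = I₀ cos²(16°) = 0.924 I₀.
I₂ = I₁ cos²(-29° − 16°) = 0.924 I₀ · cos²(45°) = 0.462 I₀.
I₃ = I₂ cos²(15° + 29°) = 0.462 I₀ · cos²(44°) = 0.2391 I₀.
So 3.90 W = 0.2391 I₀, giving I₀ = 3.90/0.2391 = 16.31 W.

I₀ ≈ 16.3 W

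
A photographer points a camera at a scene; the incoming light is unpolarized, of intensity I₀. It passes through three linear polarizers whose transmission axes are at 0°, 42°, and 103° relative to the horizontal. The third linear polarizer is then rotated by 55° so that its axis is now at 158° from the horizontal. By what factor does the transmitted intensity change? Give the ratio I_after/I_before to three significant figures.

Before rotation:
Unpolarized light through the first polarizer → I₁ = ½ I₀, now polarized at 0°.
I₂ = I₁ cos²(42° − 0°) = 0.5 I₀ · cos²(42°) = 0.2761 I₀.
I₃ = I₂ cos²(103° − 42°) = 0.2761 I₀ · cos²(61°) = 0.0649 I₀.
After rotation:
Unpolarized light through the first polarizer → I₁ = ½ I₀, now polarized at 0°.
I₂ = I₁ cos²(42° − 0°) = 0.5 I₀ · cos²(42°) = 0.2761 I₀.
Angle between axes 2 and 3: 64°. I₃ = 0.2761 I₀ · cos²(64°) = 0.05306 I₀.
Ratio = 0.05306 / 0.0649 = 0.8176.

I_new/I_old ≈ 0.818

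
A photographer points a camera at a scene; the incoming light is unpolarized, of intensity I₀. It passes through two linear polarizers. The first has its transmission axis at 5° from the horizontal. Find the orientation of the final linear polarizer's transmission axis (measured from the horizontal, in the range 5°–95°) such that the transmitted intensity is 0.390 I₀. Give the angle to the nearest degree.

θ ≈ 33°

Unpolarized light through the first polarizer → I₁ = ½ I₀, now polarized at 5°.
Need I₂/I₀ = 0.39, so cos²(θ − 5°) = 0.39 / 0.5 = 0.78.
θ − 5° = arccos(√0.78) = 28.0°, giving θ ≈ 5 + 28.0 = 33.0°.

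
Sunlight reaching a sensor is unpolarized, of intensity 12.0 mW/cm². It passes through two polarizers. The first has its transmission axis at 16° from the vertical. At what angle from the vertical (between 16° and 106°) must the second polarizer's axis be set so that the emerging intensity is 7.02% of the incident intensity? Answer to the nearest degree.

θ ≈ 84°

Unpolarized light through the first polarizer → I₁ = ½ I₀, now polarized at 16°.
Need I₂/I₀ = 0.0702, so cos²(θ − 16°) = 0.0702 / 0.5 = 0.1404.
θ − 16° = arccos(√0.1404) = 68.0°, giving θ ≈ 16 + 68.0 = 84.0°.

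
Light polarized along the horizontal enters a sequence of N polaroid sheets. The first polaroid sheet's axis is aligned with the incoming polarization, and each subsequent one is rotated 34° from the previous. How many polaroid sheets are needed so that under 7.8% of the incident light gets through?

First polarizer is aligned with the polarization: full transmission.
Each further stage multiplies by cos²(34°) = 0.6873.
After N polarizers: T = 0.6873^(N−1). Require T < 0.078 ⇒ N−1 > ln(0.078)/ln(0.6873) = 6.80, so N−1 ≥ 7 and N = 8.
Check: N=8 gives T = 0.07245 < 0.078; N=7 gives T = 0.1054.

N = 8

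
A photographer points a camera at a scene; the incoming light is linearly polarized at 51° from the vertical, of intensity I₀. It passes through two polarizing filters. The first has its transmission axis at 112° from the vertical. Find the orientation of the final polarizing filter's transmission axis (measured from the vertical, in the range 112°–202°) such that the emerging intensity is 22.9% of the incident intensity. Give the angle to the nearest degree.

θ ≈ 121°

I₁ = I₀ cos²(112° − 51°) = I₀ cos²(61°) = 0.235 I₀.
Need I₂/I₀ = 0.229, so cos²(θ − 112°) = 0.229 / 0.235 = 0.9743.
θ − 112° = arccos(√0.9743) = 9.2°, giving θ ≈ 112 + 9.2 = 121.2°.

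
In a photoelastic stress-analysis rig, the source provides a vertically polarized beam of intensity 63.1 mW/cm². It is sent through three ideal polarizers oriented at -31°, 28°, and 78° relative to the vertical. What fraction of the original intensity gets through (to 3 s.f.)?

I₁ = 63.1 mW/cm² · cos²(31°) = 46.36 mW/cm².
I₂ = I₁ · cos²(59°) = 46.36 · 0.2653 = 12.3 mW/cm².
I₃ = I₂ · cos²(50°) = 12.3 · 0.4132 = 5.081 mW/cm².
Transmitted fraction = 0.08053.

I/I₀ ≈ 0.0805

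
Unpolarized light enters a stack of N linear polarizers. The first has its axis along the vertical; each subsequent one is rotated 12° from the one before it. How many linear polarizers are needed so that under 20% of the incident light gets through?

First polarizer halves the unpolarized light: factor 1/2.
Each further stage multiplies by cos²(12°) = 0.9568.
After N polarizers: T = 0.5·0.9568^(N−1). Require T < 0.20 ⇒ N−1 > ln(0.20/0.5)/ln(0.9568) = 20.74, so N−1 ≥ 21 and N = 22.
Check: N=22 gives T = 0.1977 < 0.20; N=21 gives T = 0.2066.

N = 22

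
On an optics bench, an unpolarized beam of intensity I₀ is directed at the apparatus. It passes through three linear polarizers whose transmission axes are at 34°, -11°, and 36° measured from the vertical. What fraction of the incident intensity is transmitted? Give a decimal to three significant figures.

≈ 0.116 I₀

Unpolarized light through the first polarizer → I₁ = ½ I₀, now polarized at 34°.
I₂ = I₁ cos²(-11° − 34°) = 0.5 I₀ · cos²(45°) = 0.25 I₀.
I₃ = I₂ cos²(36° + 11°) = 0.25 I₀ · cos²(47°) = 0.1163 I₀.
Transmitted fraction = 0.1163.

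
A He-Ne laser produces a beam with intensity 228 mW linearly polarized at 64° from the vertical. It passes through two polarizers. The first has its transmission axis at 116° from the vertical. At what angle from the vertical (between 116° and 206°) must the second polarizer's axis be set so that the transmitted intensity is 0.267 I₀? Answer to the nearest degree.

I₁ = I₀ cos²(116° − 64°) = I₀ cos²(52°) = 0.379 I₀.
Need I₂/I₀ = 0.267, so cos²(θ − 116°) = 0.267 / 0.379 = 0.7044.
θ − 116° = arccos(√0.7044) = 32.9°, giving θ ≈ 116 + 32.9 = 148.9°.

θ ≈ 149°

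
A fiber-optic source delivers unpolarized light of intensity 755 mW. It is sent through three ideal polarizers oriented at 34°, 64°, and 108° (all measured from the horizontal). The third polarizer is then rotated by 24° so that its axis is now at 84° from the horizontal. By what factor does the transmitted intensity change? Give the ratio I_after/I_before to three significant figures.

I_new/I_old ≈ 1.71

Before rotation:
Unpolarized light through the first polarizer → I₁ = ½ I₀, now polarized at 34°.
I₂ = I₁ cos²(64° − 34°) = 0.5 I₀ · cos²(30°) = 0.375 I₀.
I₃ = I₂ cos²(108° − 64°) = 0.375 I₀ · cos²(44°) = 0.194 I₀.
After rotation:
Unpolarized light through the first polarizer → I₁ = ½ I₀, now polarized at 34°.
I₂ = I₁ cos²(64° − 34°) = 0.5 I₀ · cos²(30°) = 0.375 I₀.
I₃ = I₂ cos²(84° − 64°) = 0.375 I₀ · cos²(20°) = 0.3311 I₀.
Ratio = 0.3311 / 0.194 = 1.706.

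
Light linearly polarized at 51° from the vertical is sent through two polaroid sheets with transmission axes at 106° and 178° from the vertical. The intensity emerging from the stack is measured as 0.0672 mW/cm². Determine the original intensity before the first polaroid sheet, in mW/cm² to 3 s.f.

By Malus's law, I₁ = I₀ cos²(106° − 51°) = I₀ cos²(55°) = 0.329 I₀.
I₂ = I₁ cos²(178° − 106°) = 0.329 I₀ · cos²(72°) = 0.03142 I₀.
So 0.0672 mW/cm² = 0.03142 I₀, giving I₀ = 0.0672/0.03142 = 2.139 mW/cm².

I₀ ≈ 2.14 mW/cm²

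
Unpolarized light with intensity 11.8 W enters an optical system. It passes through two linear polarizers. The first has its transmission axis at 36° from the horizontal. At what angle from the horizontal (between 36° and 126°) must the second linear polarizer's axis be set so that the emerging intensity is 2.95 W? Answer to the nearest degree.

θ ≈ 81°

Unpolarized light through the first polarizer → I₁ = ½ I₀, now polarized at 36°.
Target fraction: 2.95 / 11.8 W = 0.25 of I₀.
Need I₂/I₀ = 0.25, so cos²(θ − 36°) = 0.25 / 0.5 = 0.5.
θ − 36° = arccos(√0.5) = 45.0°, giving θ ≈ 36 + 45.0 = 81.0°.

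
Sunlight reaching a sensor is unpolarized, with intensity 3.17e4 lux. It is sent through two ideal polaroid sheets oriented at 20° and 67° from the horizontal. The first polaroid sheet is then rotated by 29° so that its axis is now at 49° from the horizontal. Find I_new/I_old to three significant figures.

Before rotation:
Unpolarized light through the first polarizer → I₁ = ½ I₀, now polarized at 20°.
I₂ = I₁ cos²(67° − 20°) = 0.5 I₀ · cos²(47°) = 0.2326 I₀.
After rotation:
Unpolarized light through the first polarizer → I₁ = ½ I₀, now polarized at 49°.
I₂ = I₁ cos²(67° − 49°) = 0.5 I₀ · cos²(18°) = 0.4523 I₀.
Ratio = 0.4523 / 0.2326 = 1.945.

I_new/I_old ≈ 1.94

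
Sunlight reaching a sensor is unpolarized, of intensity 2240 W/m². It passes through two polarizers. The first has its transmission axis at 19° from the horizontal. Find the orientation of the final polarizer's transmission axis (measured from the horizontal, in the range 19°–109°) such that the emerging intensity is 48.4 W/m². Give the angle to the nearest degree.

Unpolarized light through the first polarizer → I₁ = ½ I₀, now polarized at 19°.
Target fraction: 48.4 / 2240 W/m² = 0.02161 of I₀.
Need I₂/I₀ = 0.02161, so cos²(θ − 19°) = 0.02161 / 0.5 = 0.04321.
θ − 19° = arccos(√0.04321) = 78.0°, giving θ ≈ 19 + 78.0 = 97.0°.

θ ≈ 97°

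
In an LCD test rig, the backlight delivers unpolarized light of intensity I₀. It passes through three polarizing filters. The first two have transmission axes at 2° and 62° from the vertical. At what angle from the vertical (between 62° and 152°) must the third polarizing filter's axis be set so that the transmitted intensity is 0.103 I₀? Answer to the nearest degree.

Unpolarized light through the first polarizer → I₁ = ½ I₀, now polarized at 2°.
I₂ = I₁ cos²(62° − 2°) = 0.5 I₀ · cos²(60°) = 0.125 I₀.
Need I₃/I₀ = 0.103, so cos²(θ − 62°) = 0.103 / 0.125 = 0.824.
θ − 62° = arccos(√0.824) = 24.8°, giving θ ≈ 62 + 24.8 = 86.8°.

θ ≈ 87°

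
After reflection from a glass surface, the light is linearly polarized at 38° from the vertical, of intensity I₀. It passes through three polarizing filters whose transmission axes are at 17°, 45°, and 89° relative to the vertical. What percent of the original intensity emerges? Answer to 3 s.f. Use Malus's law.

≈ 35.2%

By Malus's law, I₁ = I₀ cos²(17° − 38°) = I₀ cos²(21°) = 0.8716 I₀.
I₂ = I₁ cos²(45° − 17°) = 0.8716 I₀ · cos²(28°) = 0.6795 I₀.
I₃ = I₂ cos²(89° − 45°) = 0.6795 I₀ · cos²(44°) = 0.3516 I₀.
That is 35.16% of the incident intensity.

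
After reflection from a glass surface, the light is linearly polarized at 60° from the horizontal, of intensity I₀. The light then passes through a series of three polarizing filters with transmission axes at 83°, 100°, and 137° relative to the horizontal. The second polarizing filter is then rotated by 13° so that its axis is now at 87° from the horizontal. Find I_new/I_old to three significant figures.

Before rotation:
By Malus's law, I₁ = I₀ cos²(83° − 60°) = I₀ cos²(23°) = 0.8473 I₀.
I₂ = I₁ cos²(100° − 83°) = 0.8473 I₀ · cos²(17°) = 0.7749 I₀.
I₃ = I₂ cos²(137° − 100°) = 0.7749 I₀ · cos²(37°) = 0.4942 I₀.
After rotation:
I₁ = I₀ cos²(83° − 60°) = I₀ cos²(23°) = 0.8473 I₀.
I₂ = I₁ cos²(87° − 83°) = 0.8473 I₀ · cos²(4°) = 0.8432 I₀.
I₃ = I₂ cos²(137° − 87°) = 0.8432 I₀ · cos²(50°) = 0.3484 I₀.
Ratio = 0.3484 / 0.4942 = 0.7049.

I_new/I_old ≈ 0.705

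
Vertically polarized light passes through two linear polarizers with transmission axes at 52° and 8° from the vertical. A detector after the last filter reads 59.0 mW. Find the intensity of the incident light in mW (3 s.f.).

I₀ ≈ 301 mW

I₁ = I₀ cos²(52° − 0°) = I₀ cos²(52°) = 0.379 I₀.
I₂ = I₁ cos²(8° − 52°) = 0.379 I₀ · cos²(44°) = 0.1961 I₀.
So 59.0 mW = 0.1961 I₀, giving I₀ = 59.0/0.1961 = 300.8 mW.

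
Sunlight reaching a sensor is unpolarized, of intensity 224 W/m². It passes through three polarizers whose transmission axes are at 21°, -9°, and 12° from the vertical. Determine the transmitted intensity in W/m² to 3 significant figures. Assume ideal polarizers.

I ≈ 73.2 W/m²

Unpolarized light through the first polarizer → I₁ = 224 W/m²/2 = 112 W/m², polarized at 21°.
I₂ = I₁ · cos²(30°) = 112 · 0.75 = 84 W/m².
I₃ = I₂ · cos²(21°) = 84 · 0.8716 = 73.21 W/m².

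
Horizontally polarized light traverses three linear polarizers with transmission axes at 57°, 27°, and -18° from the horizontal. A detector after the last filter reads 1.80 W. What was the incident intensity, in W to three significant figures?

I₀ ≈ 16.2 W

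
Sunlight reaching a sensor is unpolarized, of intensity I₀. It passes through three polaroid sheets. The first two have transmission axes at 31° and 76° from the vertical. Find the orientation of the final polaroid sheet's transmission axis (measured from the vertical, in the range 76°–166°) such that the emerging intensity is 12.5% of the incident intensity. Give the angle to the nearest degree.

Unpolarized light through the first polarizer → I₁ = ½ I₀, now polarized at 31°.
I₂ = I₁ cos²(76° − 31°) = 0.5 I₀ · cos²(45°) = 0.25 I₀.
Need I₃/I₀ = 0.125, so cos²(θ − 76°) = 0.125 / 0.25 = 0.5.
θ − 76° = arccos(√0.5) = 45.0°, giving θ ≈ 76 + 45.0 = 121.0°.

θ ≈ 121°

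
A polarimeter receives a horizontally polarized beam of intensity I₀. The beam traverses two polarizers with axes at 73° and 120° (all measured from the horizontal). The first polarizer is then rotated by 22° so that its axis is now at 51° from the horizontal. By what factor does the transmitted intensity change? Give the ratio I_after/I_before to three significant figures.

I_new/I_old ≈ 1.28

Before rotation:
I₁ = I₀ cos²(73° − 0°) = I₀ cos²(73°) = 0.08548 I₀.
I₂ = I₁ cos²(120° − 73°) = 0.08548 I₀ · cos²(47°) = 0.03976 I₀.
After rotation:
I₁ = I₀ cos²(51° − 0°) = I₀ cos²(51°) = 0.396 I₀.
I₂ = I₁ cos²(120° − 51°) = 0.396 I₀ · cos²(69°) = 0.05086 I₀.
Ratio = 0.05086 / 0.03976 = 1.279.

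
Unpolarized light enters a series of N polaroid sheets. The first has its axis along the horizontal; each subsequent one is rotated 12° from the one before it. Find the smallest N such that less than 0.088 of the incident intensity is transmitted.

N = 41

First polarizer halves the unpolarized light: factor 1/2.
Each further stage multiplies by cos²(12°) = 0.9568.
After N polarizers: T = 0.5·0.9568^(N−1). Require T < 0.088 ⇒ N−1 > ln(0.088/0.5)/ln(0.9568) = 39.31, so N−1 ≥ 40 and N = 41.
Check: N=41 gives T = 0.08537 < 0.088; N=40 gives T = 0.08923.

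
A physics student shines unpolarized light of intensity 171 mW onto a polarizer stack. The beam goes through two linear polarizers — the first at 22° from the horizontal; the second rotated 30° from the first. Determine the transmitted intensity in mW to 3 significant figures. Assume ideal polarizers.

I ≈ 64.1 mW

Unpolarized light through the first polarizer → I₁ = 171 mW/2 = 85.5 mW, polarized at 22°.
I₂ = I₁ · cos²(30°) = 85.5 · 0.75 = 64.13 mW.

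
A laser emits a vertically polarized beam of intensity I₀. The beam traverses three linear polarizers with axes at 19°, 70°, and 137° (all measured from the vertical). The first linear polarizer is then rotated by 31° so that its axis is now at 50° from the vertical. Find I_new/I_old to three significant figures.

I_new/I_old ≈ 1.03

Before rotation:
I₁ = I₀ cos²(19° − 0°) = I₀ cos²(19°) = 0.894 I₀.
I₂ = I₁ cos²(70° − 19°) = 0.894 I₀ · cos²(51°) = 0.3541 I₀.
I₃ = I₂ cos²(137° − 70°) = 0.3541 I₀ · cos²(67°) = 0.05406 I₀.
After rotation:
I₁ = I₀ cos²(50° − 0°) = I₀ cos²(50°) = 0.4132 I₀.
I₂ = I₁ cos²(70° − 50°) = 0.4132 I₀ · cos²(20°) = 0.3648 I₀.
I₃ = I₂ cos²(137° − 70°) = 0.3648 I₀ · cos²(67°) = 0.0557 I₀.
Ratio = 0.0557 / 0.05406 = 1.03.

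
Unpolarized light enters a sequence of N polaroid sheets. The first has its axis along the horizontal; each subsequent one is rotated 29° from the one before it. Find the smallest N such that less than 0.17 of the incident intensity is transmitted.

First polarizer halves the unpolarized light: factor 1/2.
Each further stage multiplies by cos²(29°) = 0.765.
After N polarizers: T = 0.5·0.765^(N−1). Require T < 0.17 ⇒ N−1 > ln(0.17/0.5)/ln(0.765) = 4.03, so N−1 ≥ 5 and N = 6.
Check: N=6 gives T = 0.131 < 0.17; N=5 gives T = 0.1712.

N = 6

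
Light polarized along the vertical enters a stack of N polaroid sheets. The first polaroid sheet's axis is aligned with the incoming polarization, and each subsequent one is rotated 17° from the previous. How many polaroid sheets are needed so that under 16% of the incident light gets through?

First polarizer is aligned with the polarization: full transmission.
Each further stage multiplies by cos²(17°) = 0.9145.
After N polarizers: T = 0.9145^(N−1). Require T < 0.16 ⇒ N−1 > ln(0.16)/ln(0.9145) = 20.51, so N−1 ≥ 21 and N = 22.
Check: N=22 gives T = 0.1531 < 0.16; N=21 gives T = 0.1674.

N = 22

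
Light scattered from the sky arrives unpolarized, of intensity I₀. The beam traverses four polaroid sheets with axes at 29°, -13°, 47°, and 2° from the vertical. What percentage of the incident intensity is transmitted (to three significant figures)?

≈ 3.45%

Unpolarized light through the first polarizer → I₁ = ½ I₀, now polarized at 29°.
I₂ = I₁ cos²(-13° − 29°) = 0.5 I₀ · cos²(42°) = 0.2761 I₀.
I₃ = I₂ cos²(47° + 13°) = 0.2761 I₀ · cos²(60°) = 0.06903 I₀.
I₄ = I₃ cos²(2° − 47°) = 0.06903 I₀ · cos²(45°) = 0.03452 I₀.
That is 3.452% of the incident intensity.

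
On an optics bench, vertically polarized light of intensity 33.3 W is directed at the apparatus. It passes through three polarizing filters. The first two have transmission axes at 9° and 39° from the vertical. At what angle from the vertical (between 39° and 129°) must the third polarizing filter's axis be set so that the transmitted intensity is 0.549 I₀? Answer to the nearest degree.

I₁ = I₀ cos²(9° − 0°) = I₀ cos²(9°) = 0.9755 I₀.
I₂ = I₁ cos²(39° − 9°) = 0.9755 I₀ · cos²(30°) = 0.7316 I₀.
Need I₃/I₀ = 0.549, so cos²(θ − 39°) = 0.549 / 0.7316 = 0.7504.
θ − 39° = arccos(√0.7504) = 30.0°, giving θ ≈ 39 + 30.0 = 69.0°.

θ ≈ 69°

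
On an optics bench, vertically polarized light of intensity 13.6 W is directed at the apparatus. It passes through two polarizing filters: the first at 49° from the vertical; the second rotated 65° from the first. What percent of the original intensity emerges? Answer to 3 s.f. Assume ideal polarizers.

≈ 7.69%

I₁ = 13.6 W · cos²(49°) = 5.854 W.
I₂ = I₁ · cos²(65°) = 5.854 · 0.1786 = 1.045 W.
That is 7.687% of the incident intensity.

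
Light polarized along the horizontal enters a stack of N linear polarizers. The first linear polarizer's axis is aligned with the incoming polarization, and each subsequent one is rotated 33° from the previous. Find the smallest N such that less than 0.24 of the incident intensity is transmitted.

First polarizer is aligned with the polarization: full transmission.
Each further stage multiplies by cos²(33°) = 0.7034.
After N polarizers: T = 0.7034^(N−1). Require T < 0.24 ⇒ N−1 > ln(0.24)/ln(0.7034) = 4.06, so N−1 ≥ 5 and N = 6.
Check: N=6 gives T = 0.1722 < 0.24; N=5 gives T = 0.2448.

N = 6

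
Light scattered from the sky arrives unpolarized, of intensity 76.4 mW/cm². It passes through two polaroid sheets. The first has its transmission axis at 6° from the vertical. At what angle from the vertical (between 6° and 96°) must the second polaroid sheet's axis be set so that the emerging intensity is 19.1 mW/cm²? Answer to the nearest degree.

Unpolarized light through the first polarizer → I₁ = ½ I₀, now polarized at 6°.
Target fraction: 19.1 / 76.4 mW/cm² = 0.25 of I₀.
Need I₂/I₀ = 0.25, so cos²(θ − 6°) = 0.25 / 0.5 = 0.5.
θ − 6° = arccos(√0.5) = 45.0°, giving θ ≈ 6 + 45.0 = 51.0°.

θ ≈ 51°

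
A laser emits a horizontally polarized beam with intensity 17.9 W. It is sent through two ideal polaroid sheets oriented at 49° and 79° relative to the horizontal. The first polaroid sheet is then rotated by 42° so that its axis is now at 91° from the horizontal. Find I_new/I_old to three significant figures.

I_new/I_old ≈ 0.000903

Before rotation:
I₁ = I₀ cos²(49° − 0°) = I₀ cos²(49°) = 0.4304 I₀.
I₂ = I₁ cos²(79° − 49°) = 0.4304 I₀ · cos²(30°) = 0.3228 I₀.
After rotation:
I₁ = I₀ cos²(91° − 0°) = I₀ cos²(89°) = 0.0003046 I₀.
I₂ = I₁ cos²(79° − 91°) = 0.0003046 I₀ · cos²(12°) = 0.0002914 I₀.
Ratio = 0.0002914 / 0.3228 = 0.0009028.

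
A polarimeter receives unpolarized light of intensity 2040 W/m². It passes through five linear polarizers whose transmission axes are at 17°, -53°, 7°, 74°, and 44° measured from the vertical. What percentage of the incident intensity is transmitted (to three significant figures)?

Unpolarized light through the first polarizer → I₁ = 2040 W/m²/2 = 1020 W/m², polarized at 17°.
I₂ = I₁ · cos²(70°) = 1020 · 0.117 = 119.3 W/m².
I₃ = I₂ · cos²(60°) = 119.3 · 0.25 = 29.83 W/m².
I₄ = I₃ · cos²(67°) = 29.83 · 0.1527 = 4.554 W/m².
I₅ = I₄ · cos²(30°) = 4.554 · 0.75 = 3.416 W/m².
That is 0.1674% of the incident intensity.

≈ 0.167%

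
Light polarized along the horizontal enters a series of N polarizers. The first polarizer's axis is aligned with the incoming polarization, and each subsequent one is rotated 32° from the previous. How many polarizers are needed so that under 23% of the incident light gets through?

First polarizer is aligned with the polarization: full transmission.
Each further stage multiplies by cos²(32°) = 0.7192.
After N polarizers: T = 0.7192^(N−1). Require T < 0.23 ⇒ N−1 > ln(0.23)/ln(0.7192) = 4.46, so N−1 ≥ 5 and N = 6.
Check: N=6 gives T = 0.1924 < 0.23; N=5 gives T = 0.2675.

N = 6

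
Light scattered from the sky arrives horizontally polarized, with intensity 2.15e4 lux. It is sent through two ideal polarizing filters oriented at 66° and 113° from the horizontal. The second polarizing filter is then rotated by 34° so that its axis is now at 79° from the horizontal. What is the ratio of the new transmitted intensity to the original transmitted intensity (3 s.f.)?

Before rotation:
I₁ = I₀ cos²(66° − 0°) = I₀ cos²(66°) = 0.1654 I₀.
I₂ = I₁ cos²(113° − 66°) = 0.1654 I₀ · cos²(47°) = 0.07695 I₀.
After rotation:
I₁ = I₀ cos²(66° − 0°) = I₀ cos²(66°) = 0.1654 I₀.
I₂ = I₁ cos²(79° − 66°) = 0.1654 I₀ · cos²(13°) = 0.1571 I₀.
Ratio = 0.1571 / 0.07695 = 2.041.

I_new/I_old ≈ 2.04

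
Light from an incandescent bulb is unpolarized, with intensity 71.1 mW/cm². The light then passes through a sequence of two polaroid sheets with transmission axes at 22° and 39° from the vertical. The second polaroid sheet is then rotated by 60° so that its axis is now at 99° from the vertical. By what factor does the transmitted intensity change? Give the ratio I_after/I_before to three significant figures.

Before rotation:
Unpolarized light through the first polarizer → I₁ = ½ I₀, now polarized at 22°.
I₂ = I₁ cos²(39° − 22°) = 0.5 I₀ · cos²(17°) = 0.4573 I₀.
After rotation:
Unpolarized light through the first polarizer → I₁ = ½ I₀, now polarized at 22°.
I₂ = I₁ cos²(99° − 22°) = 0.5 I₀ · cos²(77°) = 0.0253 I₀.
Ratio = 0.0253 / 0.4573 = 0.05533.

I_new/I_old ≈ 0.0553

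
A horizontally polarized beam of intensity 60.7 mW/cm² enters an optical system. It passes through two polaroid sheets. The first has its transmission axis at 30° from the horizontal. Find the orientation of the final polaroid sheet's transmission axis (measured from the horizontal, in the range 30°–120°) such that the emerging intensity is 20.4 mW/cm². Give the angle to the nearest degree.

θ ≈ 78°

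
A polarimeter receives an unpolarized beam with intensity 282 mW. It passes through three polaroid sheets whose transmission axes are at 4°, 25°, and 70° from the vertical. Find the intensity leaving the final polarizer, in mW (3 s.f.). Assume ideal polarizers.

I ≈ 61.4 mW

Unpolarized light through the first polarizer → I₁ = 282 mW/2 = 141 mW, polarized at 4°.
I₂ = I₁ · cos²(21°) = 141 · 0.8716 = 122.9 mW.
I₃ = I₂ · cos²(45°) = 122.9 · 0.5 = 61.45 mW.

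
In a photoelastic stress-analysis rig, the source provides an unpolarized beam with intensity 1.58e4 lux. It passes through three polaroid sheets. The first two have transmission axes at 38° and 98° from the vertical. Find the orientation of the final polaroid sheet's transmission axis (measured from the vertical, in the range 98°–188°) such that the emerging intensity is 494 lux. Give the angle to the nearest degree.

Unpolarized light through the first polarizer → I₁ = ½ I₀, now polarized at 38°.
I₂ = I₁ cos²(98° − 38°) = 0.5 I₀ · cos²(60°) = 0.125 I₀.
Target fraction: 494 / 1.58e4 lux = 0.03127 of I₀.
Need I₃/I₀ = 0.03127, so cos²(θ − 98°) = 0.03127 / 0.125 = 0.2501.
θ − 98° = arccos(√0.2501) = 60.0°, giving θ ≈ 98 + 60.0 = 158.0°.

θ ≈ 158°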